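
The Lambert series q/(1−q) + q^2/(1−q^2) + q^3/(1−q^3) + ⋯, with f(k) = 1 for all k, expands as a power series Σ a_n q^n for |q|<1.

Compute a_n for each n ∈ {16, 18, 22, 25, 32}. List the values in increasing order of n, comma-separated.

[q^16] f(16)=1,f(8)=1,f(4)=1,f(2)=1,f(1)=1 ⇒ 5
n=18: 1·18 2·9 3·6 6·3 9·2 18·1  f→[1+1+1+1+1+1]=6
n=22: 22·1 11·2 2·11 1·22  f→[1+1+1+1]=4
n=25: 25·1 5·5 1·25  f→[1+1+1]=3
n=32: 32·1 16·2 8·4 4·8 2·16 1·32  f→[1+1+1+1+1+1]=6

5, 6, 4, 3, 6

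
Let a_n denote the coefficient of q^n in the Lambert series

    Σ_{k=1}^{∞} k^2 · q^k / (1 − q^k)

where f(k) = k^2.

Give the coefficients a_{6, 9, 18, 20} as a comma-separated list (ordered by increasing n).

[q^6] f(1)=1,f(2)=4,f(3)=9,f(6)=36 ⇒ 50
n=9: 1·9 3·3 9·1  f→[1+9+81]=91
d|18:{18,9,6,3,2,1}  Σf=324+81+36+9+4+1=455
[q^20] f(20)=400,f(10)=100,f(5)=25,f(4)=16,f(2)=4,f(1)=1 ⇒ 546

50, 91, 455, 546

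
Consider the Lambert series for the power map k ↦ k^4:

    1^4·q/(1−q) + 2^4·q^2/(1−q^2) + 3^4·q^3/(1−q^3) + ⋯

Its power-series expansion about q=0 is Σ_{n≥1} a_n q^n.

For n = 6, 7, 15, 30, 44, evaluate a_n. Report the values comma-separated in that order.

1394, 2402, 51332, 872644, 3997266

d|6:{1,2,3,6}  Σf=1+16+81+1296=1394
d|7:{1,7}  Σf=1+2401=2402
n=15: 15·1 5·3 3·5 1·15  f→[50625+625+81+1]=51332
q^30  k|30↦f(k): 30:810000 15:50625 10:10000 6:1296 5:625 3:81 2:16 1:1  a_30=872644
n=44: 44·1 22·2 11·4 4·11 2·22 1·44  f→[3748096+234256+14641+256+16+1]=3997266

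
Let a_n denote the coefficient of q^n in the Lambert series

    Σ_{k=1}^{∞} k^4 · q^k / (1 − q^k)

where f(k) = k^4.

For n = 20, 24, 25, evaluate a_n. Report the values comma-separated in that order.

d|20:{1,2,4,5,10,20}  Σf=1+16+256+625+10000+160000=170898
q^24  k|24↦f(k): 1:1 2:16 3:81 4:256 6:1296 8:4096 12:20736 24:331776  a_24=358258
q^25  k|25↦f(k): 1:1 5:625 25:390625  a_25=391251

170898, 358258, 391251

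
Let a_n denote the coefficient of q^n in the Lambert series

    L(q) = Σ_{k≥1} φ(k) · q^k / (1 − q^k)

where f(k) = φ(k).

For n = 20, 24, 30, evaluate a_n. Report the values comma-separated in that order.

q^20  k|20↦φ(k): 20:8 10:4 5:4 4:2 2:1 1:1  a_20=20
q^24  k|24↦φ(k): 24:8 12:4 8:4 6:2 4:2 3:2 2:1 1:1  a_24=24
q^30  k|30↦φ(k): 30:8 15:8 10:4 6:2 5:4 3:2 2:1 1:1  a_30=30

20, 24, 30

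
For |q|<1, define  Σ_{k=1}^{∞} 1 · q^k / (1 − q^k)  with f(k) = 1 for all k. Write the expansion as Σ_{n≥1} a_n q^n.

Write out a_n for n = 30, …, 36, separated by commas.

q^30  k|30↦f(k): 30:1 15:1 10:1 6:1 5:1 3:1 2:1 1:1  a_30=8
d|31:{31,1}  Σf=1+1=2
n=32: 1·32 2·16 4·8 8·4 16·2 32·1  f→[1+1+1+1+1+1]=6
d|33:{1,3,11,33}  Σf=1+1+1+1=4
n=34: 1·34 2·17 17·2 34·1  f→[1+1+1+1]=4
d|35:{1,5,7,35}  Σf=1+1+1+1=4
q^36  k|36↦f(k): 36:1 18:1 12:1 9:1 6:1 4:1 3:1 2:1 1:1  a_36=9

8, 2, 6, 4, 4, 4, 9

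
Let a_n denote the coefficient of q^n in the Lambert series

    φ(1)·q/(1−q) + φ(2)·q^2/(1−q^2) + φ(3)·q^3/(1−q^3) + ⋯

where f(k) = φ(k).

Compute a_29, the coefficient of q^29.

q^29  k|29↦φ(k): 1:1 29:28  a_29=29

a_29 = 29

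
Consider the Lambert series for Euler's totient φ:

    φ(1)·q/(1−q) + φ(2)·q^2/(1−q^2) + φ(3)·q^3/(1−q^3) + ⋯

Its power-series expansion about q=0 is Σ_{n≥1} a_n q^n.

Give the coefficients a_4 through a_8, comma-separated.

[q^4] φ(1)=1,φ(2)=1,φ(4)=2 ⇒ 4
q^5  k|5↦φ(k): 1:1 5:4  a_5=5
d|6:{6,3,2,1}  Σφ=2+2+1+1=6
n=7: 7·1 1·7  φ→[6+1]=7
[q^8] φ(8)=4,φ(4)=2,φ(2)=1,φ(1)=1 ⇒ 8

4, 5, 6, 7, 8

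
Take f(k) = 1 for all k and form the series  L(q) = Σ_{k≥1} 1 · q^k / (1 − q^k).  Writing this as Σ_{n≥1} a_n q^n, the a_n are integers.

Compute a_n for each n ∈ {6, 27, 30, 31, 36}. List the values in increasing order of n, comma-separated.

d|6:{1,2,3,6}  Σf=1+1+1+1=4
n=27: 1·27 3·9 9·3 27·1  f→[1+1+1+1]=4
d|30:{30,15,10,6,5,3,2,1}  Σf=1+1+1+1+1+1+1+1=8
[q^31] f(1)=1,f(31)=1 ⇒ 2
q^36  k|36↦f(k): 1:1 2:1 3:1 4:1 6:1 9:1 12:1 18:1 36:1  a_36=9

4, 4, 8, 2, 9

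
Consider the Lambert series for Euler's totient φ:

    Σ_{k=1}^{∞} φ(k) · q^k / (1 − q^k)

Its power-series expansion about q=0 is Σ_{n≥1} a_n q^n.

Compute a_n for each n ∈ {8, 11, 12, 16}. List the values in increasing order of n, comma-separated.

[q^8] φ(8)=4,φ(4)=2,φ(2)=1,φ(1)=1 ⇒ 8
n=11: 11·1 1·11  φ→[10+1]=11
n=12: 1·12 2·6 3·4 4·3 6·2 12·1  φ→[1+1+2+2+2+4]=12
q^16  k|16↦φ(k): 16:8 8:4 4:2 2:1 1:1  a_16=16

8, 11, 12, 16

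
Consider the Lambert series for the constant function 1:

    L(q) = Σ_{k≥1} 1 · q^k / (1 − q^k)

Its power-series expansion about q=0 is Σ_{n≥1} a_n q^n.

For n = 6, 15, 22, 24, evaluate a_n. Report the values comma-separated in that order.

4, 4, 4, 8

[q^6] f(1)=1,f(2)=1,f(3)=1,f(6)=1 ⇒ 4
[q^15] f(1)=1,f(3)=1,f(5)=1,f(15)=1 ⇒ 4
d|22:{1,2,11,22}  Σf=1+1+1+1=4
q^24  k|24↦f(k): 1:1 2:1 3:1 4:1 6:1 8:1 12:1 24:1  a_24=8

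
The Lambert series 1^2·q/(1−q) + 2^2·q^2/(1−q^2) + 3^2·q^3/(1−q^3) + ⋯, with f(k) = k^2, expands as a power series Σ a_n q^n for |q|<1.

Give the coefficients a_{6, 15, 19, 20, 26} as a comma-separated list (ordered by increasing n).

50, 260, 362, 546, 850

[q^6] f(1)=1,f(2)=4,f(3)=9,f(6)=36 ⇒ 50
d|15:{15,5,3,1}  Σf=225+25+9+1=260
n=19: 1·19 19·1  f→[1+361]=362
[q^20] f(1)=1,f(2)=4,f(4)=16,f(5)=25,f(10)=100,f(20)=400 ⇒ 546
d|26:{1,2,13,26}  Σf=1+4+169+676=850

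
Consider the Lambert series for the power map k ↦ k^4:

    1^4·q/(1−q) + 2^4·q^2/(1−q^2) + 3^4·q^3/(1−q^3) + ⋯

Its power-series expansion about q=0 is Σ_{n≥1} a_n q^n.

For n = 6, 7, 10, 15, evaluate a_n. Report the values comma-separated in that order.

q^6  k|6↦f(k): 6:1296 3:81 2:16 1:1  a_6=1394
q^7  k|7↦f(k): 7:2401 1:1  a_7=2402
d|10:{10,5,2,1}  Σf=10000+625+16+1=10642
[q^15] f(1)=1,f(3)=81,f(5)=625,f(15)=50625 ⇒ 51332

1394, 2402, 10642, 51332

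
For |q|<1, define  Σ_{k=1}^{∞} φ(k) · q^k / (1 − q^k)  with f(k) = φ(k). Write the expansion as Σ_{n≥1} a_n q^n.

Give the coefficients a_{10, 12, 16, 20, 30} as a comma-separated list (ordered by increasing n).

d|10:{10,5,2,1}  Σφ=4+4+1+1=10
d|12:{12,6,4,3,2,1}  Σφ=4+2+2+2+1+1=12
q^16  k|16↦φ(k): 16:8 8:4 4:2 2:1 1:1  a_16=16
q^20  k|20↦φ(k): 20:8 10:4 5:4 4:2 2:1 1:1  a_20=20
[q^30] φ(1)=1,φ(2)=1,φ(3)=2,φ(5)=4,φ(6)=2,φ(10)=4,φ(15)=8,φ(30)=8 ⇒ 30

10, 12, 16, 20, 30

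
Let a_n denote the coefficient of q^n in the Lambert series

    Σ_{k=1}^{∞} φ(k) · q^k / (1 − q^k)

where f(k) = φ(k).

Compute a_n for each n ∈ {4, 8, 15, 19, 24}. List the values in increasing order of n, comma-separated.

n=4: 1·4 2·2 4·1  φ→[1+1+2]=4
d|8:{1,2,4,8}  Σφ=1+1+2+4=8
[q^15] φ(15)=8,φ(5)=4,φ(3)=2,φ(1)=1 ⇒ 15
n=19: 1·19 19·1  φ→[1+18]=19
q^24  k|24↦φ(k): 1:1 2:1 3:2 4:2 6:2 8:4 12:4 24:8  a_24=24

4, 8, 15, 19, 24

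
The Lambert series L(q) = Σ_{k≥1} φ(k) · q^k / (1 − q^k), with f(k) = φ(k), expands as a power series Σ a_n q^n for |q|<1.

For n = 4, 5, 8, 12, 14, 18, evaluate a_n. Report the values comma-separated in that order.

[q^4] φ(1)=1,φ(2)=1,φ(4)=2 ⇒ 4
q^5  k|5↦φ(k): 5:4 1:1  a_5=5
n=8: 1·8 2·4 4·2 8·1  φ→[1+1+2+4]=8
q^12  k|12↦φ(k): 1:1 2:1 3:2 4:2 6:2 12:4  a_12=12
[q^14] φ(14)=6,φ(7)=6,φ(2)=1,φ(1)=1 ⇒ 14
[q^18] φ(18)=6,φ(9)=6,φ(6)=2,φ(3)=2,φ(2)=1,φ(1)=1 ⇒ 18

4, 5, 8, 12, 14, 18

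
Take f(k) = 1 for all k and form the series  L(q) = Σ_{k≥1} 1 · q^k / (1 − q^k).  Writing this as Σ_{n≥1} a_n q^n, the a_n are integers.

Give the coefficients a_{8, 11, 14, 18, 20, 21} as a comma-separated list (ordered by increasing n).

4, 2, 4, 6, 6, 4

n=8: 8·1 4·2 2·4 1·8  f→[1+1+1+1]=4
n=11: 1·11 11·1  f→[1+1]=2
d|14:{14,7,2,1}  Σf=1+1+1+1=4
d|18:{1,2,3,6,9,18}  Σf=1+1+1+1+1+1=6
d|20:{1,2,4,5,10,20}  Σf=1+1+1+1+1+1=6
n=21: 1·21 3·7 7·3 21·1  f→[1+1+1+1]=4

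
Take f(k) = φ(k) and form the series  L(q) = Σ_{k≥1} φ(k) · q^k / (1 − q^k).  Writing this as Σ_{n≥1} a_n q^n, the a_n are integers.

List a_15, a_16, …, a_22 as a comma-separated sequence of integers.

d|15:{1,3,5,15}  Σφ=1+2+4+8=15
q^16  k|16↦φ(k): 16:8 8:4 4:2 2:1 1:1  a_16=16
n=17: 1·17 17·1  φ→[1+16]=17
q^18  k|18↦φ(k): 18:6 9:6 6:2 3:2 2:1 1:1  a_18=18
n=19: 1·19 19·1  φ→[1+18]=19
q^20  k|20↦φ(k): 1:1 2:1 4:2 5:4 10:4 20:8  a_20=20
q^21  k|21↦φ(k): 1:1 3:2 7:6 21:12  a_21=21
q^22  k|22↦φ(k): 22:10 11:10 2:1 1:1  a_22=22

15, 16, 17, 18, 19, 20, 21, 22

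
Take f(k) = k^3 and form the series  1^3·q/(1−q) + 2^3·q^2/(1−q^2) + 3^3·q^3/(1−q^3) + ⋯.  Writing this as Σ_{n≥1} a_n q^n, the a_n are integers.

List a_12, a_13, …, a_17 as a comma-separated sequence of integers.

2044, 2198, 3096, 3528, 4681, 4914

[q^12] f(12)=1728,f(6)=216,f(4)=64,f(3)=27,f(2)=8,f(1)=1 ⇒ 2044
d|13:{13,1}  Σf=2197+1=2198
d|14:{14,7,2,1}  Σf=2744+343+8+1=3096
[q^15] f(1)=1,f(3)=27,f(5)=125,f(15)=3375 ⇒ 3528
n=16: 1·16 2·8 4·4 8·2 16·1  f→[1+8+64+512+4096]=4681
n=17: 17·1 1·17  f→[4913+1]=4914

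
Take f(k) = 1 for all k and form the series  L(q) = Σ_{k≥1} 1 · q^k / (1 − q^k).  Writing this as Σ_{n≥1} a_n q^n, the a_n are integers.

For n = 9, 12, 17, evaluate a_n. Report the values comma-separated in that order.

n=9: 9·1 3·3 1·9  f→[1+1+1]=3
[q^12] f(1)=1,f(2)=1,f(3)=1,f(4)=1,f(6)=1,f(12)=1 ⇒ 6
[q^17] f(17)=1,f(1)=1 ⇒ 2

3, 6, 2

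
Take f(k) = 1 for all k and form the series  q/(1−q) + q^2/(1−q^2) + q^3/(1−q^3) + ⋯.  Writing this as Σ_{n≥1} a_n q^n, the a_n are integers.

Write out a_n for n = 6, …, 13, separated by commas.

q^6  k|6↦f(k): 6:1 3:1 2:1 1:1  a_6=4
n=7: 1·7 7·1  f→[1+1]=2
n=8: 1·8 2·4 4·2 8·1  f→[1+1+1+1]=4
d|9:{1,3,9}  Σf=1+1+1=3
[q^10] f(1)=1,f(2)=1,f(5)=1,f(10)=1 ⇒ 4
d|11:{1,11}  Σf=1+1=2
[q^12] f(12)=1,f(6)=1,f(4)=1,f(3)=1,f(2)=1,f(1)=1 ⇒ 6
[q^13] f(1)=1,f(13)=1 ⇒ 2

4, 2, 4, 3, 4, 2, 6, 2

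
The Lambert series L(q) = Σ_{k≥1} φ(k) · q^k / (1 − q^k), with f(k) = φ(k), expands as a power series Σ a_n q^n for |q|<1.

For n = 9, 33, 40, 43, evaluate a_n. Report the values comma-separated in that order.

q^9  k|9↦φ(k): 1:1 3:2 9:6  a_9=9
d|33:{1,3,11,33}  Σφ=1+2+10+20=33
q^40  k|40↦φ(k): 40:16 20:8 10:4 8:4 5:4 4:2 2:1 1:1  a_40=40
[q^43] φ(1)=1,φ(43)=42 ⇒ 43

9, 33, 40, 43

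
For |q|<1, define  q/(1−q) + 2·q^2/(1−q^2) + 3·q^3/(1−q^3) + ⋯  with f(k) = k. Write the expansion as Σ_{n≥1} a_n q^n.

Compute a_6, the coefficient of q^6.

d|6:{6,3,2,1}  Σf=6+3+2+1=12

a_6 = 12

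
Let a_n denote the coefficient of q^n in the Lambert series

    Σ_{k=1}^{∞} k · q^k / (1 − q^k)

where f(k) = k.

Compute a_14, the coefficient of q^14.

a_14 = 24

n=14: 14·1 7·2 2·7 1·14  f→[14+7+2+1]=24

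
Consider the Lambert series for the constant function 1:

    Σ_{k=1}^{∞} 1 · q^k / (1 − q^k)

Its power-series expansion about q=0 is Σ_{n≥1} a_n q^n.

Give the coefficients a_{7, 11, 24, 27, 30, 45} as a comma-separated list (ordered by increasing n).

2, 2, 8, 4, 8, 6

n=7: 1·7 7·1  f→[1+1]=2
d|11:{1,11}  Σf=1+1=2
[q^24] f(1)=1,f(2)=1,f(3)=1,f(4)=1,f(6)=1,f(8)=1,f(12)=1,f(24)=1 ⇒ 8
d|27:{27,9,3,1}  Σf=1+1+1+1=4
n=30: 30·1 15·2 10·3 6·5 5·6 3·10 2·15 1·30  f→[1+1+1+1+1+1+1+1]=8
n=45: 45·1 15·3 9·5 5·9 3·15 1·45  f→[1+1+1+1+1+1]=6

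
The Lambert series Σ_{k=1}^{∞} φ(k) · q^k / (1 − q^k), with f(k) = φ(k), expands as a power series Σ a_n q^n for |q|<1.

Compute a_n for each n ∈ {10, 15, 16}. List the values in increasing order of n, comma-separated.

q^10  k|10↦φ(k): 10:4 5:4 2:1 1:1  a_10=10
d|15:{1,3,5,15}  Σφ=1+2+4+8=15
q^16  k|16↦φ(k): 16:8 8:4 4:2 2:1 1:1  a_16=16

10, 15, 16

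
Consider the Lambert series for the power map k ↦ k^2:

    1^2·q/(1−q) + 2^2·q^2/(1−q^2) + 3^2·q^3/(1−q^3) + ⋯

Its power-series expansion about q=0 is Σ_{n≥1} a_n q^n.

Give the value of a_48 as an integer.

a_48 = 3410

[q^48] f(1)=1,f(2)=4,f(3)=9,f(4)=16,f(6)=36,f(8)=64,f(12)=144,f(16)=256,f(24)=576,f(48)=2304 ⇒ 3410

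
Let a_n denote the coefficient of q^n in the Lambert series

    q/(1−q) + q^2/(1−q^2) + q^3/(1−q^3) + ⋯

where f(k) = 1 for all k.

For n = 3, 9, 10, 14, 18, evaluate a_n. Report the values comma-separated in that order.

d|3:{3,1}  Σf=1+1=2
n=9: 1·9 3·3 9·1  f→[1+1+1]=3
n=10: 10·1 5·2 2·5 1·10  f→[1+1+1+1]=4
d|14:{14,7,2,1}  Σf=1+1+1+1=4
n=18: 18·1 9·2 6·3 3·6 2·9 1·18  f→[1+1+1+1+1+1]=6

2, 3, 4, 4, 6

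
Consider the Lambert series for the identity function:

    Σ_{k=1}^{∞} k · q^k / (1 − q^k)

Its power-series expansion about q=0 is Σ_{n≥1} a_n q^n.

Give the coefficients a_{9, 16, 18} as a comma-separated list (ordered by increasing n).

n=9: 9·1 3·3 1·9  f→[9+3+1]=13
q^16  k|16↦f(k): 16:16 8:8 4:4 2:2 1:1  a_16=31
q^18  k|18↦f(k): 18:18 9:9 6:6 3:3 2:2 1:1  a_18=39

13, 31, 39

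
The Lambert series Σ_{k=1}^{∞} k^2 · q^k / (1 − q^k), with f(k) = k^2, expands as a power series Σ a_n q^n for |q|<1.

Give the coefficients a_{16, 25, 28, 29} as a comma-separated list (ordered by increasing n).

d|16:{1,2,4,8,16}  Σf=1+4+16+64+256=341
[q^25] f(25)=625,f(5)=25,f(1)=1 ⇒ 651
n=28: 1·28 2·14 4·7 7·4 14·2 28·1  f→[1+4+16+49+196+784]=1050
q^29  k|29↦f(k): 1:1 29:841  a_29=842

341, 651, 1050, 842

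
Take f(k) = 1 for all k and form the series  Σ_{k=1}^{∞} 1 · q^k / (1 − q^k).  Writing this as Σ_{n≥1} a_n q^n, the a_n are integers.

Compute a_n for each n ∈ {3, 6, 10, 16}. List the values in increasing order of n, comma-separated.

2, 4, 4, 5

[q^3] f(1)=1,f(3)=1 ⇒ 2
q^6  k|6↦f(k): 6:1 3:1 2:1 1:1  a_6=4
n=10: 1·10 2·5 5·2 10·1  f→[1+1+1+1]=4
n=16: 1·16 2·8 4·4 8·2 16·1  f→[1+1+1+1+1]=5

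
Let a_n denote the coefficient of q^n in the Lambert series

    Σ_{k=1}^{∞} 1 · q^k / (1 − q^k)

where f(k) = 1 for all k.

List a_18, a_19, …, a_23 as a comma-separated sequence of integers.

6, 2, 6, 4, 4, 2

n=18: 18·1 9·2 6·3 3·6 2·9 1·18  f→[1+1+1+1+1+1]=6
q^19  k|19↦f(k): 1:1 19:1  a_19=2
n=20: 20·1 10·2 5·4 4·5 2·10 1·20  f→[1+1+1+1+1+1]=6
n=21: 1·21 3·7 7·3 21·1  f→[1+1+1+1]=4
[q^22] f(22)=1,f(11)=1,f(2)=1,f(1)=1 ⇒ 4
n=23: 1·23 23·1  f→[1+1]=2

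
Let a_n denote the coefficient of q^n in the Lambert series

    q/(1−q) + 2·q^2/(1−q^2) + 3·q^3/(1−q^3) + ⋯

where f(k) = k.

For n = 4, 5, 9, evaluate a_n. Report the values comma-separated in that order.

n=4: 4·1 2·2 1·4  f→[4+2+1]=7
n=5: 1·5 5·1  f→[1+5]=6
q^9  k|9↦f(k): 9:9 3:3 1:1  a_9=13

7, 6, 13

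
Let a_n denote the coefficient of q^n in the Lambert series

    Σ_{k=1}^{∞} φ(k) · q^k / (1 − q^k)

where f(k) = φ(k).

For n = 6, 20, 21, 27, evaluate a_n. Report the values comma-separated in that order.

[q^6] φ(6)=2,φ(3)=2,φ(2)=1,φ(1)=1 ⇒ 6
n=20: 20·1 10·2 5·4 4·5 2·10 1·20  φ→[8+4+4+2+1+1]=20
d|21:{21,7,3,1}  Σφ=12+6+2+1=21
q^27  k|27↦φ(k): 27:18 9:6 3:2 1:1  a_27=27

6, 20, 21, 27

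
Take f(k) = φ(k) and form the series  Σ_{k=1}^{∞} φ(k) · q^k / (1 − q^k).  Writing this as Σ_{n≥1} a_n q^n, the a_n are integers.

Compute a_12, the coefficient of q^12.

[q^12] φ(12)=4,φ(6)=2,φ(4)=2,φ(3)=2,φ(2)=1,φ(1)=1 ⇒ 12

a_12 = 12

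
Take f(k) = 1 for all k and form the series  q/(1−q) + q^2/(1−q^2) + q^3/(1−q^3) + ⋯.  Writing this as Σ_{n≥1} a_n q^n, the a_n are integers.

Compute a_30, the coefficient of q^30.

n=30: 1·30 2·15 3·10 5·6 6·5 10·3 15·2 30·1  f→[1+1+1+1+1+1+1+1]=8

a_30 = 8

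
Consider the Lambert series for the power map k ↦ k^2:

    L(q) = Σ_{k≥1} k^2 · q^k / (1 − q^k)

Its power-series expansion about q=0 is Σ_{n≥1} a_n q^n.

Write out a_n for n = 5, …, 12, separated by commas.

q^5  k|5↦f(k): 1:1 5:25  a_5=26
d|6:{1,2,3,6}  Σf=1+4+9+36=50
[q^7] f(7)=49,f(1)=1 ⇒ 50
q^8  k|8↦f(k): 1:1 2:4 4:16 8:64  a_8=85
d|9:{9,3,1}  Σf=81+9+1=91
q^10  k|10↦f(k): 10:100 5:25 2:4 1:1  a_10=130
q^11  k|11↦f(k): 1:1 11:121  a_11=122
n=12: 12·1 6·2 4·3 3·4 2·6 1·12  f→[144+36+16+9+4+1]=210

26, 50, 50, 85, 91, 130, 122, 210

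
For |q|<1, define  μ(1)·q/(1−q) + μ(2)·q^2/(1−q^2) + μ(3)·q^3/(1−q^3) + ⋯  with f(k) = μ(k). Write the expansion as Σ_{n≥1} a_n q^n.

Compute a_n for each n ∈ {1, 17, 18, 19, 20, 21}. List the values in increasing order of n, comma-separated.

1, 0, 0, 0, 0, 0

q^1  k|1↦μ(k): 1:1  a_1=1
n=17: 17·1 1·17  μ→[(-1)+1]=0
q^18  k|18↦μ(k): 1:1 2:-1 3:-1 6:1 9:0 18:0  a_18=0
n=19: 1·19 19·1  μ→[1+(-1)]=0
[q^20] μ(1)=1,μ(2)=-1,μ(4)=0,μ(5)=-1,μ(10)=1,μ(20)=0 ⇒ 0
d|21:{21,7,3,1}  Σμ=1+(-1)+(-1)+1=0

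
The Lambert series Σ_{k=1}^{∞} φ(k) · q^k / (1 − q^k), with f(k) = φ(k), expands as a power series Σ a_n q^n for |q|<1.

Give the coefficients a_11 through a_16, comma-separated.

[q^11] φ(11)=10,φ(1)=1 ⇒ 11
q^12  k|12↦φ(k): 1:1 2:1 3:2 4:2 6:2 12:4  a_12=12
q^13  k|13↦φ(k): 13:12 1:1  a_13=13
n=14: 14·1 7·2 2·7 1·14  φ→[6+6+1+1]=14
[q^15] φ(15)=8,φ(5)=4,φ(3)=2,φ(1)=1 ⇒ 15
[q^16] φ(1)=1,φ(2)=1,φ(4)=2,φ(8)=4,φ(16)=8 ⇒ 16

11, 12, 13, 14, 15, 16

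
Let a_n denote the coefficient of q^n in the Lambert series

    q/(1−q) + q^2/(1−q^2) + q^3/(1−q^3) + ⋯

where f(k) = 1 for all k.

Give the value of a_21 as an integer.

n=21: 21·1 7·3 3·7 1·21  f→[1+1+1+1]=4

a_21 = 4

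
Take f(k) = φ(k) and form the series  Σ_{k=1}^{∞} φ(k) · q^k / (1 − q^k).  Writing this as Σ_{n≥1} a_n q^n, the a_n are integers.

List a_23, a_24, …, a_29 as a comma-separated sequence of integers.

[q^23] φ(1)=1,φ(23)=22 ⇒ 23
q^24  k|24↦φ(k): 1:1 2:1 3:2 4:2 6:2 8:4 12:4 24:8  a_24=24
n=25: 25·1 5·5 1·25  φ→[20+4+1]=25
n=26: 26·1 13·2 2·13 1·26  φ→[12+12+1+1]=26
n=27: 27·1 9·3 3·9 1·27  φ→[18+6+2+1]=27
d|28:{28,14,7,4,2,1}  Σφ=12+6+6+2+1+1=28
q^29  k|29↦φ(k): 1:1 29:28  a_29=29

23, 24, 25, 26, 27, 28, 29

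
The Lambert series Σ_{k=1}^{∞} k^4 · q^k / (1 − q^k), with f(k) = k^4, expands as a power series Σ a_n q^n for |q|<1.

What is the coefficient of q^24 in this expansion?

q^24  k|24↦f(k): 1:1 2:16 3:81 4:256 6:1296 8:4096 12:20736 24:331776  a_24=358258

a_24 = 358258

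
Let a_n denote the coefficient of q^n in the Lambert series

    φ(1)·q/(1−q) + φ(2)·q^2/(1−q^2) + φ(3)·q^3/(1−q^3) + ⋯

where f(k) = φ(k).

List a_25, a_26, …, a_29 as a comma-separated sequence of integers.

n=25: 1·25 5·5 25·1  φ→[1+4+20]=25
q^26  k|26↦φ(k): 26:12 13:12 2:1 1:1  a_26=26
q^27  k|27↦φ(k): 1:1 3:2 9:6 27:18  a_27=27
q^28  k|28↦φ(k): 28:12 14:6 7:6 4:2 2:1 1:1  a_28=28
n=29: 29·1 1·29  φ→[28+1]=29

25, 26, 27, 28, 29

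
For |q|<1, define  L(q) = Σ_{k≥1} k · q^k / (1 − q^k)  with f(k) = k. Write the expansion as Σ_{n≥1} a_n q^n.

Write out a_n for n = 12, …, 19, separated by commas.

28, 14, 24, 24, 31, 18, 39, 20

[q^12] f(1)=1,f(2)=2,f(3)=3,f(4)=4,f(6)=6,f(12)=12 ⇒ 28
[q^13] f(1)=1,f(13)=13 ⇒ 14
d|14:{14,7,2,1}  Σf=14+7+2+1=24
n=15: 1·15 3·5 5·3 15·1  f→[1+3+5+15]=24
n=16: 1·16 2·8 4·4 8·2 16·1  f→[1+2+4+8+16]=31
q^17  k|17↦f(k): 1:1 17:17  a_17=18
[q^18] f(18)=18,f(9)=9,f(6)=6,f(3)=3,f(2)=2,f(1)=1 ⇒ 39
[q^19] f(1)=1,f(19)=19 ⇒ 20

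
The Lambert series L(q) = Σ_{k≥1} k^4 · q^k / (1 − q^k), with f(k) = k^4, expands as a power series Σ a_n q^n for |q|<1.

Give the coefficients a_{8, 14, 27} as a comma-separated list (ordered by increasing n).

d|8:{8,4,2,1}  Σf=4096+256+16+1=4369
d|14:{14,7,2,1}  Σf=38416+2401+16+1=40834
n=27: 27·1 9·3 3·9 1·27  f→[531441+6561+81+1]=538084

4369, 40834, 538084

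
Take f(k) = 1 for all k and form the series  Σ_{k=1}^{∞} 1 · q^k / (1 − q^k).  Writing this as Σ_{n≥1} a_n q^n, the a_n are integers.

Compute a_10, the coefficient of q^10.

[q^10] f(1)=1,f(2)=1,f(5)=1,f(10)=1 ⇒ 4

a_10 = 4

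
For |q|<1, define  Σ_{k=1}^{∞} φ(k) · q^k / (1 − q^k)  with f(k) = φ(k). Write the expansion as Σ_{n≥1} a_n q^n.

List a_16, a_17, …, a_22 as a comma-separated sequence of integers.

[q^16] φ(1)=1,φ(2)=1,φ(4)=2,φ(8)=4,φ(16)=8 ⇒ 16
q^17  k|17↦φ(k): 1:1 17:16  a_17=17
[q^18] φ(18)=6,φ(9)=6,φ(6)=2,φ(3)=2,φ(2)=1,φ(1)=1 ⇒ 18
[q^19] φ(19)=18,φ(1)=1 ⇒ 19
d|20:{20,10,5,4,2,1}  Σφ=8+4+4+2+1+1=20
d|21:{21,7,3,1}  Σφ=12+6+2+1=21
n=22: 22·1 11·2 2·11 1·22  φ→[10+10+1+1]=22

16, 17, 18, 19, 20, 21, 22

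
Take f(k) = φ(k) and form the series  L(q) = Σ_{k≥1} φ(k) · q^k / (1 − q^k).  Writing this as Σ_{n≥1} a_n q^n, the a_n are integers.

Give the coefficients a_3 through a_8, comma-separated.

[q^3] φ(3)=2,φ(1)=1 ⇒ 3
d|4:{4,2,1}  Σφ=2+1+1=4
d|5:{1,5}  Σφ=1+4=5
d|6:{1,2,3,6}  Σφ=1+1+2+2=6
n=7: 1·7 7·1  φ→[1+6]=7
q^8  k|8↦φ(k): 1:1 2:1 4:2 8:4  a_8=8

3, 4, 5, 6, 7, 8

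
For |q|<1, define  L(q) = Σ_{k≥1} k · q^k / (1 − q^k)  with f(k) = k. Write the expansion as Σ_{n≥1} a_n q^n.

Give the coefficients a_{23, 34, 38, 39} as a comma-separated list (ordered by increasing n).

24, 54, 60, 56

q^23  k|23↦f(k): 1:1 23:23  a_23=24
q^34  k|34↦f(k): 1:1 2:2 17:17 34:34  a_34=54
[q^38] f(1)=1,f(2)=2,f(19)=19,f(38)=38 ⇒ 60
d|39:{1,3,13,39}  Σf=1+3+13+39=56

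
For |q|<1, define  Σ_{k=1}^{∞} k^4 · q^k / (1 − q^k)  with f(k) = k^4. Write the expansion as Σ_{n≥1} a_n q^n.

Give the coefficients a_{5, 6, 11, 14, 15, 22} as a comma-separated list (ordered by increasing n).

626, 1394, 14642, 40834, 51332, 248914

q^5  k|5↦f(k): 5:625 1:1  a_5=626
[q^6] f(6)=1296,f(3)=81,f(2)=16,f(1)=1 ⇒ 1394
n=11: 1·11 11·1  f→[1+14641]=14642
d|14:{14,7,2,1}  Σf=38416+2401+16+1=40834
n=15: 15·1 5·3 3·5 1·15  f→[50625+625+81+1]=51332
q^22  k|22↦f(k): 1:1 2:16 11:14641 22:234256  a_22=248914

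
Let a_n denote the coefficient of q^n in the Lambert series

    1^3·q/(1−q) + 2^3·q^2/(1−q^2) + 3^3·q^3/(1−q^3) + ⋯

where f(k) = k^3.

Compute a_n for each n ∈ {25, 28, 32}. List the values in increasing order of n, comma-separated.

15751, 25112, 37449

n=25: 1·25 5·5 25·1  f→[1+125+15625]=15751
n=28: 1·28 2·14 4·7 7·4 14·2 28·1  f→[1+8+64+343+2744+21952]=25112
[q^32] f(1)=1,f(2)=8,f(4)=64,f(8)=512,f(16)=4096,f(32)=32768 ⇒ 37449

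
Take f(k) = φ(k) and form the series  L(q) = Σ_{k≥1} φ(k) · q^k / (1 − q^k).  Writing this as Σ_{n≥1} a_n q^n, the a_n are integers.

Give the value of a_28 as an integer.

n=28: 28·1 14·2 7·4 4·7 2·14 1·28  φ→[12+6+6+2+1+1]=28

a_28 = 28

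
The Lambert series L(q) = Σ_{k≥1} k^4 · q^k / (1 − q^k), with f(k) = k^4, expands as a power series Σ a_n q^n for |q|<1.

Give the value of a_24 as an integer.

n=24: 24·1 12·2 8·3 6·4 4·6 3·8 2·12 1·24  f→[331776+20736+4096+1296+256+81+16+1]=358258

a_24 = 358258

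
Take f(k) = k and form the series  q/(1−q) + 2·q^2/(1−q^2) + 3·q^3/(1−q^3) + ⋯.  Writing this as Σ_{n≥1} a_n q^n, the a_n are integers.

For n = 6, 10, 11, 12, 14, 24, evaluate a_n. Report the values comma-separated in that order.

n=6: 6·1 3·2 2·3 1·6  f→[6+3+2+1]=12
n=10: 10·1 5·2 2·5 1·10  f→[10+5+2+1]=18
d|11:{11,1}  Σf=11+1=12
n=12: 12·1 6·2 4·3 3·4 2·6 1·12  f→[12+6+4+3+2+1]=28
[q^14] f(1)=1,f(2)=2,f(7)=7,f(14)=14 ⇒ 24
[q^24] f(1)=1,f(2)=2,f(3)=3,f(4)=4,f(6)=6,f(8)=8,f(12)=12,f(24)=24 ⇒ 60

12, 18, 12, 28, 24, 60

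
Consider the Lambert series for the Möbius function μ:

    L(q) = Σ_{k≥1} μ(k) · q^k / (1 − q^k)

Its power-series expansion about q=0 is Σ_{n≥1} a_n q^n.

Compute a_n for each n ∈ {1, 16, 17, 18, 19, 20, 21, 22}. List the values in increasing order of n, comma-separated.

1, 0, 0, 0, 0, 0, 0, 0

n=1: 1·1  μ→[1]=1
n=16: 16·1 8·2 4·4 2·8 1·16  μ→[0+0+0+(-1)+1]=0
q^17  k|17↦μ(k): 1:1 17:-1  a_17=0
q^18  k|18↦μ(k): 1:1 2:-1 3:-1 6:1 9:0 18:0  a_18=0
d|19:{19,1}  Σμ=(-1)+1=0
[q^20] μ(1)=1,μ(2)=-1,μ(4)=0,μ(5)=-1,μ(10)=1,μ(20)=0 ⇒ 0
n=21: 21·1 7·3 3·7 1·21  μ→[1+(-1)+(-1)+1]=0
n=22: 22·1 11·2 2·11 1·22  μ→[1+(-1)+(-1)+1]=0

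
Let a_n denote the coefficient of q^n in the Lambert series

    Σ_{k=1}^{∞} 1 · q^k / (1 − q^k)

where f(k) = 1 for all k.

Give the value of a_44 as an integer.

a_44 = 6

n=44: 1·44 2·22 4·11 11·4 22·2 44·1  f→[1+1+1+1+1+1]=6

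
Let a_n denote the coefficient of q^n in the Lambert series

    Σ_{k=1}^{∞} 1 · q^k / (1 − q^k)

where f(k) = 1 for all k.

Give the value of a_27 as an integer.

q^27  k|27↦f(k): 1:1 3:1 9:1 27:1  a_27=4

a_27 = 4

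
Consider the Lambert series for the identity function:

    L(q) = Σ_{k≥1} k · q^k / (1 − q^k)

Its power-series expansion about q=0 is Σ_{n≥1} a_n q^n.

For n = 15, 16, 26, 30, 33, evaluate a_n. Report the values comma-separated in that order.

24, 31, 42, 72, 48

d|15:{15,5,3,1}  Σf=15+5+3+1=24
[q^16] f(1)=1,f(2)=2,f(4)=4,f(8)=8,f(16)=16 ⇒ 31
n=26: 26·1 13·2 2·13 1·26  f→[26+13+2+1]=42
q^30  k|30↦f(k): 30:30 15:15 10:10 6:6 5:5 3:3 2:2 1:1  a_30=72
q^33  k|33↦f(k): 1:1 3:3 11:11 33:33  a_33=48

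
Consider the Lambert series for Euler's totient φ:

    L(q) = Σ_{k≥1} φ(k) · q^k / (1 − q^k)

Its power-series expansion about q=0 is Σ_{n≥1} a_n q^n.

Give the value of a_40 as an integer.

d|40:{1,2,4,5,8,10,20,40}  Σφ=1+1+2+4+4+4+8+16=40

a_40 = 40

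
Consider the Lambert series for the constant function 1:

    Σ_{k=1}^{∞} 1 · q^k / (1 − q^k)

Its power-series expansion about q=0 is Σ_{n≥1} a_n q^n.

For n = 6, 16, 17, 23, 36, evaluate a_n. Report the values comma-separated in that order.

n=6: 6·1 3·2 2·3 1·6  f→[1+1+1+1]=4
d|16:{1,2,4,8,16}  Σf=1+1+1+1+1=5
d|17:{17,1}  Σf=1+1=2
d|23:{23,1}  Σf=1+1=2
n=36: 36·1 18·2 12·3 9·4 6·6 4·9 3·12 2·18 1·36  f→[1+1+1+1+1+1+1+1+1]=9

4, 5, 2, 2, 9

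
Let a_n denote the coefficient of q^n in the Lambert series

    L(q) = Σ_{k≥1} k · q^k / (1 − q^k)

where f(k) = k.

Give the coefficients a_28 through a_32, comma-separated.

56, 30, 72, 32, 63

q^28  k|28↦f(k): 28:28 14:14 7:7 4:4 2:2 1:1  a_28=56
[q^29] f(1)=1,f(29)=29 ⇒ 30
n=30: 1·30 2·15 3·10 5·6 6·5 10·3 15·2 30·1  f→[1+2+3+5+6+10+15+30]=72
[q^31] f(31)=31,f(1)=1 ⇒ 32
n=32: 1·32 2·16 4·8 8·4 16·2 32·1  f→[1+2+4+8+16+32]=63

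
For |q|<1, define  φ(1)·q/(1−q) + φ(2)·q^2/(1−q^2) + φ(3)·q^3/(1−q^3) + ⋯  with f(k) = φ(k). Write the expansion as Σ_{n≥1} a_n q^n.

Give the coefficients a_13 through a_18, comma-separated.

n=13: 13·1 1·13  φ→[12+1]=13
[q^14] φ(1)=1,φ(2)=1,φ(7)=6,φ(14)=6 ⇒ 14
q^15  k|15↦φ(k): 15:8 5:4 3:2 1:1  a_15=15
n=16: 16·1 8·2 4·4 2·8 1·16  φ→[8+4+2+1+1]=16
n=17: 1·17 17·1  φ→[1+16]=17
d|18:{1,2,3,6,9,18}  Σφ=1+1+2+2+6+6=18

13, 14, 15, 16, 17, 18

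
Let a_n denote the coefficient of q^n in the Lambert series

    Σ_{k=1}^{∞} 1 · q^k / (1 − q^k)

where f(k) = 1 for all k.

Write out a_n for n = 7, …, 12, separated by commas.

d|7:{1,7}  Σf=1+1=2
q^8  k|8↦f(k): 8:1 4:1 2:1 1:1  a_8=4
d|9:{1,3,9}  Σf=1+1+1=3
n=10: 1·10 2·5 5·2 10·1  f→[1+1+1+1]=4
n=11: 11·1 1·11  f→[1+1]=2
q^12  k|12↦f(k): 12:1 6:1 4:1 3:1 2:1 1:1  a_12=6

2, 4, 3, 4, 2, 6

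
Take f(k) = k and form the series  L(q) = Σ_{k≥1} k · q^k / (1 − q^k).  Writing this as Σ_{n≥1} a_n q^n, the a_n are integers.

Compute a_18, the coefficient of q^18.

a_18 = 39

n=18: 18·1 9·2 6·3 3·6 2·9 1·18  f→[18+9+6+3+2+1]=39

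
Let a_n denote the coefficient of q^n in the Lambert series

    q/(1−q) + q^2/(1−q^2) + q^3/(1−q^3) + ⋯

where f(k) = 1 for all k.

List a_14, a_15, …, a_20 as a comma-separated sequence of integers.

d|14:{14,7,2,1}  Σf=1+1+1+1=4
[q^15] f(15)=1,f(5)=1,f(3)=1,f(1)=1 ⇒ 4
d|16:{16,8,4,2,1}  Σf=1+1+1+1+1=5
n=17: 1·17 17·1  f→[1+1]=2
n=18: 18·1 9·2 6·3 3·6 2·9 1·18  f→[1+1+1+1+1+1]=6
n=19: 19·1 1·19  f→[1+1]=2
n=20: 20·1 10·2 5·4 4·5 2·10 1·20  f→[1+1+1+1+1+1]=6

4, 4, 5, 2, 6, 2, 6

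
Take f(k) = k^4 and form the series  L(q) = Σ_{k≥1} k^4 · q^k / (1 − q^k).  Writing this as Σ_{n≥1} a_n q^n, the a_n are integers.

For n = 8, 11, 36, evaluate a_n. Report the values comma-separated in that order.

4369, 14642, 1813539

d|8:{8,4,2,1}  Σf=4096+256+16+1=4369
n=11: 11·1 1·11  f→[14641+1]=14642
n=36: 1·36 2·18 3·12 4·9 6·6 9·4 12·3 18·2 36·1  f→[1+16+81+256+1296+6561+20736+104976+1679616]=1813539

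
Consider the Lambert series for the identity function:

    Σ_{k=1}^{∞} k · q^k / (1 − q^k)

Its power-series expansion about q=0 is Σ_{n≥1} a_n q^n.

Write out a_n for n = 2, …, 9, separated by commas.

d|2:{1,2}  Σf=1+2=3
q^3  k|3↦f(k): 3:3 1:1  a_3=4
n=4: 4·1 2·2 1·4  f→[4+2+1]=7
d|5:{1,5}  Σf=1+5=6
n=6: 6·1 3·2 2·3 1·6  f→[6+3+2+1]=12
[q^7] f(1)=1,f(7)=7 ⇒ 8
n=8: 8·1 4·2 2·4 1·8  f→[8+4+2+1]=15
n=9: 9·1 3·3 1·9  f→[9+3+1]=13

3, 4, 7, 6, 12, 8, 15, 13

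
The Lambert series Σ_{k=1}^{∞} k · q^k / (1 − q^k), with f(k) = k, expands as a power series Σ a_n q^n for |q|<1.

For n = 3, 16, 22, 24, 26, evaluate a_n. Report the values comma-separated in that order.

4, 31, 36, 60, 42

d|3:{3,1}  Σf=3+1=4
n=16: 16·1 8·2 4·4 2·8 1·16  f→[16+8+4+2+1]=31
q^22  k|22↦f(k): 22:22 11:11 2:2 1:1  a_22=36
q^24  k|24↦f(k): 24:24 12:12 8:8 6:6 4:4 3:3 2:2 1:1  a_24=60
d|26:{26,13,2,1}  Σf=26+13+2+1=42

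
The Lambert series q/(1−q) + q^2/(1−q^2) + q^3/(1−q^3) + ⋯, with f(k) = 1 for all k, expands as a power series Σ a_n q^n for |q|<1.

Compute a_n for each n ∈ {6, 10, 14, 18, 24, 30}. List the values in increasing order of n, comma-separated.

4, 4, 4, 6, 8, 8

q^6  k|6↦f(k): 6:1 3:1 2:1 1:1  a_6=4
d|10:{10,5,2,1}  Σf=1+1+1+1=4
q^14  k|14↦f(k): 14:1 7:1 2:1 1:1  a_14=4
q^18  k|18↦f(k): 1:1 2:1 3:1 6:1 9:1 18:1  a_18=6
n=24: 24·1 12·2 8·3 6·4 4·6 3·8 2·12 1·24  f→[1+1+1+1+1+1+1+1]=8
[q^30] f(30)=1,f(15)=1,f(10)=1,f(6)=1,f(5)=1,f(3)=1,f(2)=1,f(1)=1 ⇒ 8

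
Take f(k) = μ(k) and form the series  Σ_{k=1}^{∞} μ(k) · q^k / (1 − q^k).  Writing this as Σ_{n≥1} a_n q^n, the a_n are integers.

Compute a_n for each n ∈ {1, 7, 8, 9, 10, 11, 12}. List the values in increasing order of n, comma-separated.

d|1:{1}  Σμ=1=1
[q^7] μ(1)=1,μ(7)=-1 ⇒ 0
d|8:{1,2,4,8}  Σμ=1+(-1)+0+0=0
n=9: 1·9 3·3 9·1  μ→[1+(-1)+0]=0
q^10  k|10↦μ(k): 10:1 5:-1 2:-1 1:1  a_10=0
[q^11] μ(1)=1,μ(11)=-1 ⇒ 0
q^12  k|12↦μ(k): 1:1 2:-1 3:-1 4:0 6:1 12:0  a_12=0

1, 0, 0, 0, 0, 0, 0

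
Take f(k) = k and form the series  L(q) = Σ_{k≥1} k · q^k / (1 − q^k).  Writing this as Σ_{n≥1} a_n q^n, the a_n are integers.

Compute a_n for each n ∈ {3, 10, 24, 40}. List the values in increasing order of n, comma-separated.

4, 18, 60, 90

q^3  k|3↦f(k): 1:1 3:3  a_3=4
q^10  k|10↦f(k): 10:10 5:5 2:2 1:1  a_10=18
d|24:{24,12,8,6,4,3,2,1}  Σf=24+12+8+6+4+3+2+1=60
d|40:{40,20,10,8,5,4,2,1}  Σf=40+20+10+8+5+4+2+1=90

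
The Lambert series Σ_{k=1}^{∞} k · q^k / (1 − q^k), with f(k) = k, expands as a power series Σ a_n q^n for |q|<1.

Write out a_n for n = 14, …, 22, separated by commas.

24, 24, 31, 18, 39, 20, 42, 32, 36

d|14:{14,7,2,1}  Σf=14+7+2+1=24
[q^15] f(1)=1,f(3)=3,f(5)=5,f(15)=15 ⇒ 24
[q^16] f(16)=16,f(8)=8,f(4)=4,f(2)=2,f(1)=1 ⇒ 31
d|17:{1,17}  Σf=1+17=18
d|18:{18,9,6,3,2,1}  Σf=18+9+6+3+2+1=39
n=19: 19·1 1·19  f→[19+1]=20
q^20  k|20↦f(k): 1:1 2:2 4:4 5:5 10:10 20:20  a_20=42
[q^21] f(21)=21,f(7)=7,f(3)=3,f(1)=1 ⇒ 32
[q^22] f(1)=1,f(2)=2,f(11)=11,f(22)=22 ⇒ 36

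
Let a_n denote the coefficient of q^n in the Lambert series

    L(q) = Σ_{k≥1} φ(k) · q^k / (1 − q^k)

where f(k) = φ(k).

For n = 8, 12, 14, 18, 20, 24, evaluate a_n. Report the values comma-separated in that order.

[q^8] φ(1)=1,φ(2)=1,φ(4)=2,φ(8)=4 ⇒ 8
q^12  k|12↦φ(k): 12:4 6:2 4:2 3:2 2:1 1:1  a_12=12
d|14:{14,7,2,1}  Σφ=6+6+1+1=14
n=18: 1·18 2·9 3·6 6·3 9·2 18·1  φ→[1+1+2+2+6+6]=18
d|20:{20,10,5,4,2,1}  Σφ=8+4+4+2+1+1=20
q^24  k|24↦φ(k): 24:8 12:4 8:4 6:2 4:2 3:2 2:1 1:1  a_24=24

8, 12, 14, 18, 20, 24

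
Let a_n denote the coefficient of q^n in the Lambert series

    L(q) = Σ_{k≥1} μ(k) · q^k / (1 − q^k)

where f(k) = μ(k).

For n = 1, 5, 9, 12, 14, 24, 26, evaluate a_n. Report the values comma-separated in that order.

1, 0, 0, 0, 0, 0, 0

q^1  k|1↦μ(k): 1:1  a_1=1
n=5: 5·1 1·5  μ→[(-1)+1]=0
q^9  k|9↦μ(k): 9:0 3:-1 1:1  a_9=0
n=12: 1·12 2·6 3·4 4·3 6·2 12·1  μ→[1+(-1)+(-1)+0+1+0]=0
d|14:{1,2,7,14}  Σμ=1+(-1)+(-1)+1=0
q^24  k|24↦μ(k): 1:1 2:-1 3:-1 4:0 6:1 8:0 12:0 24:0  a_24=0
n=26: 1·26 2·13 13·2 26·1  μ→[1+(-1)+(-1)+1]=0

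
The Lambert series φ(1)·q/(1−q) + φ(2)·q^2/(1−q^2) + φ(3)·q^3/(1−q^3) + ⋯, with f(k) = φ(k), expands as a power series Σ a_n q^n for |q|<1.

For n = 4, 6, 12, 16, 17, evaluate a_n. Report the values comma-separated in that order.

[q^4] φ(1)=1,φ(2)=1,φ(4)=2 ⇒ 4
n=6: 6·1 3·2 2·3 1·6  φ→[2+2+1+1]=6
q^12  k|12↦φ(k): 12:4 6:2 4:2 3:2 2:1 1:1  a_12=12
n=16: 16·1 8·2 4·4 2·8 1·16  φ→[8+4+2+1+1]=16
[q^17] φ(1)=1,φ(17)=16 ⇒ 17

4, 6, 12, 16, 17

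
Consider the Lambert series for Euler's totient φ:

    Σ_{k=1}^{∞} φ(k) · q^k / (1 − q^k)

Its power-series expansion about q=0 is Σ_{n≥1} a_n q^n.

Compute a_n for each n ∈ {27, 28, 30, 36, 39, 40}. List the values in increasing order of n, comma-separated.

n=27: 1·27 3·9 9·3 27·1  φ→[1+2+6+18]=27
d|28:{28,14,7,4,2,1}  Σφ=12+6+6+2+1+1=28
n=30: 30·1 15·2 10·3 6·5 5·6 3·10 2·15 1·30  φ→[8+8+4+2+4+2+1+1]=30
d|36:{1,2,3,4,6,9,12,18,36}  Σφ=1+1+2+2+2+6+4+6+12=36
[q^39] φ(39)=24,φ(13)=12,φ(3)=2,φ(1)=1 ⇒ 39
n=40: 40·1 20·2 10·4 8·5 5·8 4·10 2·20 1·40  φ→[16+8+4+4+4+2+1+1]=40

27, 28, 30, 36, 39, 40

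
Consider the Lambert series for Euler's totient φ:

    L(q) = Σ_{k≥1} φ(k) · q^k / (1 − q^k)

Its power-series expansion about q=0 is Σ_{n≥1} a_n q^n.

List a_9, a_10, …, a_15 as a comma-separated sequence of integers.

n=9: 1·9 3·3 9·1  φ→[1+2+6]=9
[q^10] φ(10)=4,φ(5)=4,φ(2)=1,φ(1)=1 ⇒ 10
n=11: 1·11 11·1  φ→[1+10]=11
[q^12] φ(12)=4,φ(6)=2,φ(4)=2,φ(3)=2,φ(2)=1,φ(1)=1 ⇒ 12
[q^13] φ(1)=1,φ(13)=12 ⇒ 13
q^14  k|14↦φ(k): 1:1 2:1 7:6 14:6  a_14=14
d|15:{1,3,5,15}  Σφ=1+2+4+8=15

9, 10, 11, 12, 13, 14, 15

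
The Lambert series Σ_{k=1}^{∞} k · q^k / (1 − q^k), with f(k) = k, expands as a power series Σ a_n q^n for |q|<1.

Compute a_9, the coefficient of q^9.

q^9  k|9↦f(k): 9:9 3:3 1:1  a_9=13

a_9 = 13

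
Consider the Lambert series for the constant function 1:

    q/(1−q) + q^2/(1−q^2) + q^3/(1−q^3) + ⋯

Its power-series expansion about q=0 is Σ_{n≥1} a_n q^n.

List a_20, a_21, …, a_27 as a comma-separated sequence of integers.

6, 4, 4, 2, 8, 3, 4, 4

q^20  k|20↦f(k): 20:1 10:1 5:1 4:1 2:1 1:1  a_20=6
n=21: 1·21 3·7 7·3 21·1  f→[1+1+1+1]=4
n=22: 1·22 2·11 11·2 22·1  f→[1+1+1+1]=4
q^23  k|23↦f(k): 1:1 23:1  a_23=2
n=24: 24·1 12·2 8·3 6·4 4·6 3·8 2·12 1·24  f→[1+1+1+1+1+1+1+1]=8
d|25:{1,5,25}  Σf=1+1+1=3
[q^26] f(1)=1,f(2)=1,f(13)=1,f(26)=1 ⇒ 4
q^27  k|27↦f(k): 1:1 3:1 9:1 27:1  a_27=4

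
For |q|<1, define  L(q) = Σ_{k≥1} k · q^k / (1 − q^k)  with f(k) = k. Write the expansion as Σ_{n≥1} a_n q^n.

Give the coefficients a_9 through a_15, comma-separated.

[q^9] f(1)=1,f(3)=3,f(9)=9 ⇒ 13
[q^10] f(1)=1,f(2)=2,f(5)=5,f(10)=10 ⇒ 18
q^11  k|11↦f(k): 11:11 1:1  a_11=12
q^12  k|12↦f(k): 1:1 2:2 3:3 4:4 6:6 12:12  a_12=28
d|13:{13,1}  Σf=13+1=14
n=14: 1·14 2·7 7·2 14·1  f→[1+2+7+14]=24
n=15: 1·15 3·5 5·3 15·1  f→[1+3+5+15]=24

13, 18, 12, 28, 14, 24, 24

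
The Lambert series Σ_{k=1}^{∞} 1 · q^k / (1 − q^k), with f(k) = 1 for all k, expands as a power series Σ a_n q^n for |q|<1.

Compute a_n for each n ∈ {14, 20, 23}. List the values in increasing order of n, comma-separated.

4, 6, 2

n=14: 14·1 7·2 2·7 1·14  f→[1+1+1+1]=4
q^20  k|20↦f(k): 1:1 2:1 4:1 5:1 10:1 20:1  a_20=6
n=23: 23·1 1·23  f→[1+1]=2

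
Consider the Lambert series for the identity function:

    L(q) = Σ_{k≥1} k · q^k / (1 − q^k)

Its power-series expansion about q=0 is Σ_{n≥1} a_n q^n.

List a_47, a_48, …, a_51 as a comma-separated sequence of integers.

48, 124, 57, 93, 72

q^47  k|47↦f(k): 47:47 1:1  a_47=48
[q^48] f(48)=48,f(24)=24,f(16)=16,f(12)=12,f(8)=8,f(6)=6,f(4)=4,f(3)=3,f(2)=2,f(1)=1 ⇒ 124
d|49:{49,7,1}  Σf=49+7+1=57
q^50  k|50↦f(k): 50:50 25:25 10:10 5:5 2:2 1:1  a_50=93
[q^51] f(1)=1,f(3)=3,f(17)=17,f(51)=51 ⇒ 72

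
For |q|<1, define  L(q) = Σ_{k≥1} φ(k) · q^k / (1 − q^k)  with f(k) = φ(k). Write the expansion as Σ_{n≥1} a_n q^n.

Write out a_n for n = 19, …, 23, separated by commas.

q^19  k|19↦φ(k): 1:1 19:18  a_19=19
[q^20] φ(20)=8,φ(10)=4,φ(5)=4,φ(4)=2,φ(2)=1,φ(1)=1 ⇒ 20
d|21:{1,3,7,21}  Σφ=1+2+6+12=21
q^22  k|22↦φ(k): 22:10 11:10 2:1 1:1  a_22=22
n=23: 23·1 1·23  φ→[22+1]=23

19, 20, 21, 22, 23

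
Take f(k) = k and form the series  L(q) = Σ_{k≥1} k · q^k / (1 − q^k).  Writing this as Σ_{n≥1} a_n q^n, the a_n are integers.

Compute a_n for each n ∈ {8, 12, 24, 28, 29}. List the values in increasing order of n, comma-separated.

d|8:{1,2,4,8}  Σf=1+2+4+8=15
[q^12] f(12)=12,f(6)=6,f(4)=4,f(3)=3,f(2)=2,f(1)=1 ⇒ 28
[q^24] f(24)=24,f(12)=12,f(8)=8,f(6)=6,f(4)=4,f(3)=3,f(2)=2,f(1)=1 ⇒ 60
n=28: 28·1 14·2 7·4 4·7 2·14 1·28  f→[28+14+7+4+2+1]=56
[q^29] f(29)=29,f(1)=1 ⇒ 30

15, 28, 60, 56, 30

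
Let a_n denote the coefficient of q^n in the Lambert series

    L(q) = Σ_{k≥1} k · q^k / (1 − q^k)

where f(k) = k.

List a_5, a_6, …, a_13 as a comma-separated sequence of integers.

6, 12, 8, 15, 13, 18, 12, 28, 14

d|5:{1,5}  Σf=1+5=6
[q^6] f(1)=1,f(2)=2,f(3)=3,f(6)=6 ⇒ 12
n=7: 1·7 7·1  f→[1+7]=8
n=8: 8·1 4·2 2·4 1·8  f→[8+4+2+1]=15
q^9  k|9↦f(k): 1:1 3:3 9:9  a_9=13
d|10:{10,5,2,1}  Σf=10+5+2+1=18
q^11  k|11↦f(k): 1:1 11:11  a_11=12
d|12:{1,2,3,4,6,12}  Σf=1+2+3+4+6+12=28
n=13: 13·1 1·13  f→[13+1]=14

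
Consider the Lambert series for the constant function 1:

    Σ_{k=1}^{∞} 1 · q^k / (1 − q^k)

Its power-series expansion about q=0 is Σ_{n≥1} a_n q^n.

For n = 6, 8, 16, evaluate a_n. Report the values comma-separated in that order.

d|6:{1,2,3,6}  Σf=1+1+1+1=4
q^8  k|8↦f(k): 8:1 4:1 2:1 1:1  a_8=4
n=16: 1·16 2·8 4·4 8·2 16·1  f→[1+1+1+1+1]=5

4, 4, 5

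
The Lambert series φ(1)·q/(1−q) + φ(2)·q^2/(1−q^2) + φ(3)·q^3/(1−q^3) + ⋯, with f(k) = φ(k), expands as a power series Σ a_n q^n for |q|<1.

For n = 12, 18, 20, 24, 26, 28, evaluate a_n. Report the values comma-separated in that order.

d|12:{12,6,4,3,2,1}  Σφ=4+2+2+2+1+1=12
d|18:{18,9,6,3,2,1}  Σφ=6+6+2+2+1+1=18
[q^20] φ(1)=1,φ(2)=1,φ(4)=2,φ(5)=4,φ(10)=4,φ(20)=8 ⇒ 20
[q^24] φ(1)=1,φ(2)=1,φ(3)=2,φ(4)=2,φ(6)=2,φ(8)=4,φ(12)=4,φ(24)=8 ⇒ 24
q^26  k|26↦φ(k): 1:1 2:1 13:12 26:12  a_26=26
q^28  k|28↦φ(k): 28:12 14:6 7:6 4:2 2:1 1:1  a_28=28

12, 18, 20, 24, 26, 28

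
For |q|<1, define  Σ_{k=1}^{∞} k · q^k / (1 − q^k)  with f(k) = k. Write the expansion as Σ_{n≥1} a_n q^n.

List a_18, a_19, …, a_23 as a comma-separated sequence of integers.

q^18  k|18↦f(k): 1:1 2:2 3:3 6:6 9:9 18:18  a_18=39
q^19  k|19↦f(k): 19:19 1:1  a_19=20
[q^20] f(1)=1,f(2)=2,f(4)=4,f(5)=5,f(10)=10,f(20)=20 ⇒ 42
d|21:{1,3,7,21}  Σf=1+3+7+21=32
q^22  k|22↦f(k): 22:22 11:11 2:2 1:1  a_22=36
[q^23] f(23)=23,f(1)=1 ⇒ 24

39, 20, 42, 32, 36, 24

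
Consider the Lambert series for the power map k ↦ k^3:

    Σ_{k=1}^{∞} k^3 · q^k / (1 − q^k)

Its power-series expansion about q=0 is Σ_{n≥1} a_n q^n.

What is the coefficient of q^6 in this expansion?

q^6  k|6↦f(k): 6:216 3:27 2:8 1:1  a_6=252

a_6 = 252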